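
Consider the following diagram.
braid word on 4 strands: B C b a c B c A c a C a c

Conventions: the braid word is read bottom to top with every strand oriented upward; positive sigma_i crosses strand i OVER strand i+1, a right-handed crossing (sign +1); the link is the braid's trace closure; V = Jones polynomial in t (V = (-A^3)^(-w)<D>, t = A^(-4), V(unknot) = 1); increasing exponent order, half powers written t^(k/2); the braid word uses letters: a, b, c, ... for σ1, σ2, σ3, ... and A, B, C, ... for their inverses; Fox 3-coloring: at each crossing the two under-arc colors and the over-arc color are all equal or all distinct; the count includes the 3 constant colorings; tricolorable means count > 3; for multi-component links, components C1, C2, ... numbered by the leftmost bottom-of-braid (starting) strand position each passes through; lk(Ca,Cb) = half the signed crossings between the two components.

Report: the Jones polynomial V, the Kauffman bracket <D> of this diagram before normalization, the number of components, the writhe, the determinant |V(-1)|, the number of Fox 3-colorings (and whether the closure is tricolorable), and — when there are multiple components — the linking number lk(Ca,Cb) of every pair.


V = t^-1 - 1 + 2t - 3t^2 + 3t^3 - 2t^4 + 2t^5 - t^6
<D> = A^-15 - 2A^-11 + 2A^-7 - 3A^-3 + 3A - 2A^5 + A^9 - A^13 (w = +3)
1 component over 13 crossings, w = +3
9 Fox colorings among 3^13, |V(-1)| = 15: tricolorable
why: det 15 = |V(-1)|; divisible by 3, so tricolorable


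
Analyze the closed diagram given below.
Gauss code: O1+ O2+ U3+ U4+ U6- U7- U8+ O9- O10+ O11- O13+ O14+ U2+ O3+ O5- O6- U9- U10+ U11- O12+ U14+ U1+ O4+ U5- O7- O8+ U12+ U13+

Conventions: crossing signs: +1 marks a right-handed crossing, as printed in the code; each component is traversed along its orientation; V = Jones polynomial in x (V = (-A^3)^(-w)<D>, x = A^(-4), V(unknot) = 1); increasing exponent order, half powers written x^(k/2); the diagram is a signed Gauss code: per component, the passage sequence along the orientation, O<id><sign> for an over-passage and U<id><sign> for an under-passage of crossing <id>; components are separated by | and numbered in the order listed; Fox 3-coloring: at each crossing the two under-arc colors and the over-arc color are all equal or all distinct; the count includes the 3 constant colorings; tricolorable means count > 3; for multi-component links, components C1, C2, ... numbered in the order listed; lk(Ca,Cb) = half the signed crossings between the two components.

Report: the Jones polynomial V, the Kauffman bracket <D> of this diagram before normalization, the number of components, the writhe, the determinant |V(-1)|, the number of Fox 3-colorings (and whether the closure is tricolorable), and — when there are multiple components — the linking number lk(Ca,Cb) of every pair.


V(x) = x - x^2 + 2x^3 - x^4 + x^5 - x^6
bracket: -A^-12 + A^-8 - A^-4 + 2 - A^4 + A^8, w = +4
1 component, writhe +4, over 14 crossings
det 7, colorings 3 of 3^14 — not tricolorable
observation: |V(-1)| = 7: so not tricolorable, since 3 does not divide 7


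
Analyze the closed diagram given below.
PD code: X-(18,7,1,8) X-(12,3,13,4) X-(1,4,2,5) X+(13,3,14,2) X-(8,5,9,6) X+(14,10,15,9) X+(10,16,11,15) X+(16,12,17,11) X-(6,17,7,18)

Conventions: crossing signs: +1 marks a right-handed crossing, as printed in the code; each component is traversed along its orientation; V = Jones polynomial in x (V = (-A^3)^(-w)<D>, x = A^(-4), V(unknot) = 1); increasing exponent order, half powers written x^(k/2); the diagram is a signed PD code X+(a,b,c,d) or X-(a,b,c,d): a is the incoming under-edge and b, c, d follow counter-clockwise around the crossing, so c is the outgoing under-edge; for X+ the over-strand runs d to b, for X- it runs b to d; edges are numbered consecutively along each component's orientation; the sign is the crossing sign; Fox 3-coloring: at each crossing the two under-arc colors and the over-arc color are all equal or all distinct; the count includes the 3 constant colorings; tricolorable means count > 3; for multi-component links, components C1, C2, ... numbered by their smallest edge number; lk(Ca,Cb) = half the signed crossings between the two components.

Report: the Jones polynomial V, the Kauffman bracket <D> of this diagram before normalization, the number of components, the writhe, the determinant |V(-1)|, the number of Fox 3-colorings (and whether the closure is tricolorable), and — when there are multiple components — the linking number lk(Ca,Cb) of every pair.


V = -x^-3 + x^-2 - x^-1 + 3 - x + x^2 - x^3
<D> = A^-15 - A^-11 + A^-7 - 3A^-3 + A - A^5 + A^9 (w = -1)
1 component over 9 crossings, w = -1
27 Fox colorings among 3^9, |V(-1)| = 9: tricolorable
why: det 9 = |V(-1)|; divisible by 3, so tricolorable


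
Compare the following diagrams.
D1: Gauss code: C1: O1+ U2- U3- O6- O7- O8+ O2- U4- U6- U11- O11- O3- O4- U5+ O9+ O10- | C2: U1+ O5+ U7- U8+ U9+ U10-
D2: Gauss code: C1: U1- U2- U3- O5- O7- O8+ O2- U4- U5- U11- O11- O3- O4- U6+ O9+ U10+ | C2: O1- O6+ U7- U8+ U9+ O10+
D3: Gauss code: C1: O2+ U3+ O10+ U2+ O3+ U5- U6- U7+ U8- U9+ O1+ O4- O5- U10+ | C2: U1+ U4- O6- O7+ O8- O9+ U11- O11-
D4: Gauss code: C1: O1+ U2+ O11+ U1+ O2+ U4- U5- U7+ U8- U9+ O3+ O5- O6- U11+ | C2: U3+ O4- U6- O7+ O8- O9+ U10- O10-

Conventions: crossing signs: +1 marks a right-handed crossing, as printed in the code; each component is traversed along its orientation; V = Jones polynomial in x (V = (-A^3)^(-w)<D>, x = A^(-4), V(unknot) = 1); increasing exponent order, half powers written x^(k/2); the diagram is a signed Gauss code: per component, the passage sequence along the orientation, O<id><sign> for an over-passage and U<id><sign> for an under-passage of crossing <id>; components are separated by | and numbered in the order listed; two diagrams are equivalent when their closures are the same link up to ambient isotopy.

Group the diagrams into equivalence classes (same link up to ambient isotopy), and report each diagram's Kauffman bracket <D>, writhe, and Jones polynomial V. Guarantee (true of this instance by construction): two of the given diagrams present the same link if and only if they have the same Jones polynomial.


grouping into links: {D1, D2} | {D3, D4}
V(D1) = x^(-7/2) - x^(-5/2) + x^(-3/2) - 2x^(-1/2) - x^(3/2)  (w -3, c 11, <D> = A^-15 + 2A^-7 - A^-3 + A - A^5)
D2 (bracket A^-15 + 2A^-7 - A^-3 + A - A^5; 11 crossings at w = -3): V = x^(-7/2) - x^(-5/2) + x^(-3/2) - 2x^(-1/2) - x^(3/2)
V(D3) = -x^(1/2) - x^(3/2) - x^(5/2) + x^(9/2)  (w +1, c 11, <D> = -A^-15 + A^-7 + A^-3 + A)
V(D4) = -x^(1/2) - x^(3/2) - x^(5/2) + x^(9/2)  (w +1, c 11, <D> = -A^-15 + A^-7 + A^-3 + A)
why: 2 values of V(x) split the 4 diagrams


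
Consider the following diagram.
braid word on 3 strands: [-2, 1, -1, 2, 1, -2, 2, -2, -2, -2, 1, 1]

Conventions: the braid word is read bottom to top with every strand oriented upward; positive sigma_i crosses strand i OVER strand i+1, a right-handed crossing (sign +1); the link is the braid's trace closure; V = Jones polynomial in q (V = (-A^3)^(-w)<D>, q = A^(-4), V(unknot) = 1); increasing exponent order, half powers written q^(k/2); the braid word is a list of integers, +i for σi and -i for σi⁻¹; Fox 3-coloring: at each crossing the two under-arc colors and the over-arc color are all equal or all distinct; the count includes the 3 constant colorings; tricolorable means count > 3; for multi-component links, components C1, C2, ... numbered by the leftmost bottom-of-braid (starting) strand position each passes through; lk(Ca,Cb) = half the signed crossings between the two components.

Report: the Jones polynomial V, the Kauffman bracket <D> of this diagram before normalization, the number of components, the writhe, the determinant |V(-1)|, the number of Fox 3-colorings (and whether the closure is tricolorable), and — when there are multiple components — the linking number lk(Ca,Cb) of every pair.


V = -q^-3 + q^-2 - q^-1 + 3 - q + q^2 - q^3
<D> = -A^-12 + A^-8 - A^-4 + 3 - A^4 + A^8 - A^12 (w = 0)
1 component over 12 crossings, w = 0
27 Fox colorings among 3^12, |V(-1)| = 9: tricolorable
why: V is palindromic (span 6, det 9): q -> 1/q fixes it; necessary, not sufficient, for amphichirality


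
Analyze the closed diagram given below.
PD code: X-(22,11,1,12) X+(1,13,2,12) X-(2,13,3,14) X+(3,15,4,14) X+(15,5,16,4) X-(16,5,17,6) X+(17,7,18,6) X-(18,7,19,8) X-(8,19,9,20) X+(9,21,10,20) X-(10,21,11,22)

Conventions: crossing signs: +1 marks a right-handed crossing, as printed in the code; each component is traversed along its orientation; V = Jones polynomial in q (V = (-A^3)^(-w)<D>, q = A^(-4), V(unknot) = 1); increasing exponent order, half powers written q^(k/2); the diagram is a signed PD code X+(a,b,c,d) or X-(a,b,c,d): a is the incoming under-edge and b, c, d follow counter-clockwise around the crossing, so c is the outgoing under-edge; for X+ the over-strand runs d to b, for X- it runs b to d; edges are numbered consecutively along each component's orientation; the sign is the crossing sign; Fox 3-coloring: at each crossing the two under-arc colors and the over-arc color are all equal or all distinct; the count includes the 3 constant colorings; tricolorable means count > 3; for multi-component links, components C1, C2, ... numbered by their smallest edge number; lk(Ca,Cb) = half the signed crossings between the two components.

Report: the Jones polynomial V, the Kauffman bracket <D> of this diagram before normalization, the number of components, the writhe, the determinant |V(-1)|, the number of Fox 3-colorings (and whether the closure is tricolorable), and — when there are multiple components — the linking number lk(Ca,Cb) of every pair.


V(q) = 1
bracket: -A^-3, w = -1
1 component, writhe -1, over 11 crossings
det 1, colorings 3 of 3^11 — not tricolorable
observation: |V(-1)| = 1: so not tricolorable, since 3 does not divide 1


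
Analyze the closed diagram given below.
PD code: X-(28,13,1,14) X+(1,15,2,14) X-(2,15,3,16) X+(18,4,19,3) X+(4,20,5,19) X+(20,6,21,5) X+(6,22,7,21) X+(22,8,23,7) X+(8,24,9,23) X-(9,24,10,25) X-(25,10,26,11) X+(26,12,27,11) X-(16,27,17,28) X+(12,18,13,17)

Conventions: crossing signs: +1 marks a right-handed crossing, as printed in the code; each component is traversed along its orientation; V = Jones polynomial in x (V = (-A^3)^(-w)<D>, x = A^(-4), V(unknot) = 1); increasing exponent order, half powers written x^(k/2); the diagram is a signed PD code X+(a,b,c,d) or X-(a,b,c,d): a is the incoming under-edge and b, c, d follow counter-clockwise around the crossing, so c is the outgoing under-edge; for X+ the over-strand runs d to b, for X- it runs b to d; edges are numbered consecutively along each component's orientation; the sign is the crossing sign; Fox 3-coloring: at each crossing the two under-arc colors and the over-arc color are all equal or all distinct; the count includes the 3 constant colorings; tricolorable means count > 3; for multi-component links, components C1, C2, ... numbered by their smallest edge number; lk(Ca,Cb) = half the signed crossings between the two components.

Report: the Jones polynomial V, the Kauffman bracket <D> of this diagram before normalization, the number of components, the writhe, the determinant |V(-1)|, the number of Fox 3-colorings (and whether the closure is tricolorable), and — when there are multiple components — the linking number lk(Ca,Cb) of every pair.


Jones polynomial: V(x) = 1 - x + 2x^2 - 2x^3 + 3x^4 - 3x^5 + 2x^6 - 2x^7 + x^8
<D> = A^-20 - 2A^-16 + 2A^-12 - 3A^-8 + 3A^-4 - 2 + 2A^4 - A^8 + A^12; writhe +4
components 1, writhe +4 (14 crossings)
3-colorings: 3 of 3^14, det 17 — not tricolorable
note: w = +4 shifts under R1 moves; the (-A^3)^(-4) factor cancels that in V


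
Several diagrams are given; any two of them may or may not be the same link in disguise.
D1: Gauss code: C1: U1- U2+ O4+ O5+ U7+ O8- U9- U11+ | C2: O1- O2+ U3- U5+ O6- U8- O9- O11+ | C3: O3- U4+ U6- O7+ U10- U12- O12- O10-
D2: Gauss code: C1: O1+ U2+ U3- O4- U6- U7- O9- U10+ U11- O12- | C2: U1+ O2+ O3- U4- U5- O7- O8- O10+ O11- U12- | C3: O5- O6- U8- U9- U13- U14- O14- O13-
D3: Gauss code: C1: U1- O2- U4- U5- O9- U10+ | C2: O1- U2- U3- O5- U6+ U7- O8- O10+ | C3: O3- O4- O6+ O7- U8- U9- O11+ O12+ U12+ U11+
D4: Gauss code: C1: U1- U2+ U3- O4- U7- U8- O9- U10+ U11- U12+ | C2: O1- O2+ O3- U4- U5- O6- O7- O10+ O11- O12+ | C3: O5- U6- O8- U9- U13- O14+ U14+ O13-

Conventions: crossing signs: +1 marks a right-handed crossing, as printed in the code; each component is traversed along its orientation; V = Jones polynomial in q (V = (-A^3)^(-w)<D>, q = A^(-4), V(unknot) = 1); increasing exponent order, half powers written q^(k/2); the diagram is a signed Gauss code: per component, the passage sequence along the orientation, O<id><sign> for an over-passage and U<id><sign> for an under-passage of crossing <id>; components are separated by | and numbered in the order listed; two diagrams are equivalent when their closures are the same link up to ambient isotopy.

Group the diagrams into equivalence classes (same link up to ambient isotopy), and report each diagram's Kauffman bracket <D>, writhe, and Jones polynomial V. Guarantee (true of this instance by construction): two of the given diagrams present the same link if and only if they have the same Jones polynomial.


equivalence classes: {D1} | {D2, D3, D4}
D1 (bracket A^-14 + 2A^-6 + A^2; 12 crossings at w = -2): V = q^-2 + 2 + q^2
D2 (bracket A^-16 + A^-8 + 2; 14 crossings at w = -8): V = 2q^-6 + q^-4 + q^-2
V(D3) = 2q^-6 + q^-4 + q^-2  (w -4, c 12, <D> = A^-4 + A^4 + 2A^12)
V(D4) = 2q^-6 + q^-4 + q^-2  [14 crossings, <D> = A^-10 + A^-2 + 2A^6, w = -6]
key observation: 2 values of V(q) split the 4 diagrams


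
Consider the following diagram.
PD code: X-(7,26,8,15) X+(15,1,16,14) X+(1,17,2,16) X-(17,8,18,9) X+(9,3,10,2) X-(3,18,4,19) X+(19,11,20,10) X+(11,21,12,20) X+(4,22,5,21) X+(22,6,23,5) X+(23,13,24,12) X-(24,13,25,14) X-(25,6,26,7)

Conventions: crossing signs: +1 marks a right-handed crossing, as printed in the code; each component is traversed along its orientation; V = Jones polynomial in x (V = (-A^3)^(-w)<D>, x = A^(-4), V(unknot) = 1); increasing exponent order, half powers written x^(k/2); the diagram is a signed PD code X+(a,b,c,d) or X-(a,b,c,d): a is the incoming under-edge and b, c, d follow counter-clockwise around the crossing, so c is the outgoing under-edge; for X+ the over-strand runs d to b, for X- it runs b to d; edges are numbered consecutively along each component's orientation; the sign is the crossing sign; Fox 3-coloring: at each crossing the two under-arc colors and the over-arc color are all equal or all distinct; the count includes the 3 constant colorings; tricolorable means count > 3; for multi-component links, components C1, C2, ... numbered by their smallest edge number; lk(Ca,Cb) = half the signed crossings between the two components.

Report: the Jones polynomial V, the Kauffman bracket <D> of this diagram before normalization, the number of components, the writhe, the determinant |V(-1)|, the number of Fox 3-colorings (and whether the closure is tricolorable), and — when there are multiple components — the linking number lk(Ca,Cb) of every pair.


V = -x^(-1/2) + x^(1/2) - 2x^(3/2) + 2x^(5/2) - 3x^(7/2) + 2x^(9/2) - 2x^(11/2) + x^(13/2)
<D> = -A^-17 + 2A^-13 - 2A^-9 + 3A^-5 - 2A^-1 + 2A^3 - A^7 + A^11 (w = +3)
2 components over 13 crossings, w = +3
lk(C1,C2): +1
3 Fox colorings among 3^13, |V(-1)| = 14: not tricolorable
why: w = +3 (over 13 crossings) is diagram-only; (-A^3)^(-3) removes it from V


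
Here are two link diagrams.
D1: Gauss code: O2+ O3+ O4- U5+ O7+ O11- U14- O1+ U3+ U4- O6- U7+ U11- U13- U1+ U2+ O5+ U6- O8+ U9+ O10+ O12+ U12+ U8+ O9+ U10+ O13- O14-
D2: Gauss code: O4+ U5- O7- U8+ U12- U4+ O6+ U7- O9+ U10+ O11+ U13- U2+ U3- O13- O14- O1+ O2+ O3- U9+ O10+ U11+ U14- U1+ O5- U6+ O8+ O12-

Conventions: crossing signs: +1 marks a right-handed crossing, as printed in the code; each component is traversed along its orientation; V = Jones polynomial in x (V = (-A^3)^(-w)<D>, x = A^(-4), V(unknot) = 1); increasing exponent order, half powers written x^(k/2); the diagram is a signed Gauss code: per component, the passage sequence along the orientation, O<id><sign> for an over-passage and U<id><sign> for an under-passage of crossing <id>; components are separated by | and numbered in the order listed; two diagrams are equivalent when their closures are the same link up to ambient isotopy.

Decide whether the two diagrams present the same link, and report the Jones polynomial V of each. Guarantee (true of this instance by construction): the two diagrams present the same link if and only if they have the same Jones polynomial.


equivalent: yes
V(D1) = x^-1 - 1 + 2x - 3x^2 + 3x^3 - 2x^4 + 2x^5 - x^6  (w +4, c 14, <D> = -A^-12 + 2A^-8 - 2A^-4 + 3 - 3A^4 + 2A^8 - A^12 + A^16)
V(D2) = x^-1 - 1 + 2x - 3x^2 + 3x^3 - 2x^4 + 2x^5 - x^6  (w +2, c 14, <D> = -A^-18 + 2A^-14 - 2A^-10 + 3A^-6 - 3A^-2 + 2A^2 - A^6 + A^10)
why: all 2 diagrams share one V(x), hence one class


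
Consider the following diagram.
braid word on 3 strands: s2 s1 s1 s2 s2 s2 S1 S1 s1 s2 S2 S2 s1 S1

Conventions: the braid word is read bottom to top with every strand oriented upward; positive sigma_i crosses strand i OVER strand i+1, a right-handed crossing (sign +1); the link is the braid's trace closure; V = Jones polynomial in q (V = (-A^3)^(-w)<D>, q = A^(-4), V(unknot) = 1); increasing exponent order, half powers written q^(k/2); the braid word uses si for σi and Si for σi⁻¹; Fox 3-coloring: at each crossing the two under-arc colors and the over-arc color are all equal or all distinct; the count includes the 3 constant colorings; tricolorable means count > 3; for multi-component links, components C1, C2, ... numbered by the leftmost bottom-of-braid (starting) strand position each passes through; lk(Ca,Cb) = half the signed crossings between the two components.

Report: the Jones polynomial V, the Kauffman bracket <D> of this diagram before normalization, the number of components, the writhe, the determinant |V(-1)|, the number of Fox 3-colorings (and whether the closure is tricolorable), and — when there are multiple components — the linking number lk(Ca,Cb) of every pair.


Jones polynomial: V(q) = q + q^3 - q^4
<D> = -A^-4 + 1 + A^8; writhe +4
components 1, writhe +4 (14 crossings)
3-colorings: 9 of 3^14, det 3 — tricolorable
note: det 3 = |V(-1)|; divisible by 3, so tricolorable


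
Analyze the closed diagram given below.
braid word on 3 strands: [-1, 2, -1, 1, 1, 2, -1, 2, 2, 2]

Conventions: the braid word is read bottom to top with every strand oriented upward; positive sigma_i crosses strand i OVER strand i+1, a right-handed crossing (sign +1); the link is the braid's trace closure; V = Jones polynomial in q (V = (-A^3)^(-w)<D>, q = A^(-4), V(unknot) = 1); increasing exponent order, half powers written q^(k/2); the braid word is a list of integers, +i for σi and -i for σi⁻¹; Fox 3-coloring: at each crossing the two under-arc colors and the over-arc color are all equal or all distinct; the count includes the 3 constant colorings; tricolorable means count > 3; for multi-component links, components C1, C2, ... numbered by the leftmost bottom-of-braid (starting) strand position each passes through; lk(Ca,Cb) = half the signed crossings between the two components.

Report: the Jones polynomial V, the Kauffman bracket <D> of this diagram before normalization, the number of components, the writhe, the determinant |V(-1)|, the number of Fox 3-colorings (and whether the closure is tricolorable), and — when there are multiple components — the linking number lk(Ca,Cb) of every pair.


Jones polynomial: V(q) = q + q^2 + q^3 + q^6
<D> = A^-12 + 1 + A^4 + A^8; writhe +4
components 3, writhe +4 (10 crossings)
linking number lk(C1,C2) = 0
lk(C1,C3): 0
lk(C2,C3) = +2
3-colorings: 9 of 3^10, det 0 — tricolorable
note: w = +4 shifts under R1 moves; the (-A^3)^(-4) factor cancels that in V


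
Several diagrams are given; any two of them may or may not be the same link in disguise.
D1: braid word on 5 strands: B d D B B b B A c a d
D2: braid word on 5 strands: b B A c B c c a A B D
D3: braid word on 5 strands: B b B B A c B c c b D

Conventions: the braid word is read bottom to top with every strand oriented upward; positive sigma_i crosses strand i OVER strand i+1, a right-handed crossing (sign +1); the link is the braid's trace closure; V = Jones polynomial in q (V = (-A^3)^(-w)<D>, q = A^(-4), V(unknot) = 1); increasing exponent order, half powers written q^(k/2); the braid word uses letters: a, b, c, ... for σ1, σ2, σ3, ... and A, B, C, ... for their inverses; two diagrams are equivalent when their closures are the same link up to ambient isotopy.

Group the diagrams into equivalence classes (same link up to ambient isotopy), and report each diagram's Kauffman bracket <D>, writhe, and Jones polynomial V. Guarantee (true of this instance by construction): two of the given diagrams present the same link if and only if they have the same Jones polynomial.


grouping into links: {D1} | {D2, D3}
V(D1) = q^(-9/2) - q^(-5/2) - q^(-3/2) - q^(-1/2)  (w -1, c 11, <D> = A^-1 + A^3 + A^7 - A^15)
D2 (bracket -A^-17 + 2A^-13 - A^-9 + 2A^-5 - A^-1 + A^3; 11 crossings at w = -1): V = -q^(-3/2) + q^(-1/2) - 2q^(1/2) + q^(3/2) - 2q^(5/2) + q^(7/2)
V(D3) = -q^(-3/2) + q^(-1/2) - 2q^(1/2) + q^(3/2) - 2q^(5/2) + q^(7/2)  (w -1, c 11, <D> = -A^-17 + 2A^-13 - A^-9 + 2A^-5 - A^-1 + A^3)
key observation: 2 values of V(q) split the 3 diagrams


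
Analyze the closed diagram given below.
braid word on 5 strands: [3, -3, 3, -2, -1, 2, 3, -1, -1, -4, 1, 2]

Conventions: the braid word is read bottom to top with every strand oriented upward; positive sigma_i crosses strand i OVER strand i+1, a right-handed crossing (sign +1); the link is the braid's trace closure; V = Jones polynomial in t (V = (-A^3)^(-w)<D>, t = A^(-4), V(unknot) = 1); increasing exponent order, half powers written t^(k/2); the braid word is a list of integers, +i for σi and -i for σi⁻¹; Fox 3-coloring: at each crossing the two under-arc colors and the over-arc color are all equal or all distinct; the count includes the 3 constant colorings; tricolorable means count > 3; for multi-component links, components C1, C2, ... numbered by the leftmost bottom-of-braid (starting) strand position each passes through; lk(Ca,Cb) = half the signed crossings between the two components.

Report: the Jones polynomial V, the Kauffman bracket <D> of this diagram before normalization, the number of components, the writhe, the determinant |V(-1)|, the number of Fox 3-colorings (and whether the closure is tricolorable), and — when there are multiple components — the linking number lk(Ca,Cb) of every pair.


V(t) = t^-2 - t^-1 + 1 - t + t^2
bracket: A^-8 - A^-4 + 1 - A^4 + A^8, w = 0
1 component, writhe 0, over 12 crossings
det 5, colorings 3 of 3^12 — not tricolorable
observation: V spans 4 powers of t: at least 4 crossings in any diagram


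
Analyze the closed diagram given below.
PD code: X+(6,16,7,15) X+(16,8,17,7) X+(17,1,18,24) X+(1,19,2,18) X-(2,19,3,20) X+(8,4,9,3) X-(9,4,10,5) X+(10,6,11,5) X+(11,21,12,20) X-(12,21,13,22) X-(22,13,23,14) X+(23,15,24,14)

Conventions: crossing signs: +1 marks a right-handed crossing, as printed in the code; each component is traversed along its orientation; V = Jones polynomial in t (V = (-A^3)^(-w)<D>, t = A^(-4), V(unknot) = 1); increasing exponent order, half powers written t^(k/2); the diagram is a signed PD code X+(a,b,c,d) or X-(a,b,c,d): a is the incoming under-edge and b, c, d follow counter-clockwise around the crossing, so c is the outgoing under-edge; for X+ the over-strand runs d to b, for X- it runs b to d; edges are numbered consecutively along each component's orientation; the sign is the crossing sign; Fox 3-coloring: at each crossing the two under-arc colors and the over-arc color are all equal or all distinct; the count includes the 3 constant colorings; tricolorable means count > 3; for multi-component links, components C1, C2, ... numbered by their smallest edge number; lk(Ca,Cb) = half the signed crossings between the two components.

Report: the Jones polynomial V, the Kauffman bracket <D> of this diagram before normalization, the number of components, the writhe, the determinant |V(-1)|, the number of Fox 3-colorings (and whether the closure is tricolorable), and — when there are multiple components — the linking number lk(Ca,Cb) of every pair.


V(t) = t + t^3 - t^4
bracket: -A^-4 + 1 + A^8, w = +4
1 component, writhe +4, over 12 crossings
det 3, colorings 9 of 3^12 — tricolorable
observation: the span of V is 3, forcing >= 3 crossings in any diagram


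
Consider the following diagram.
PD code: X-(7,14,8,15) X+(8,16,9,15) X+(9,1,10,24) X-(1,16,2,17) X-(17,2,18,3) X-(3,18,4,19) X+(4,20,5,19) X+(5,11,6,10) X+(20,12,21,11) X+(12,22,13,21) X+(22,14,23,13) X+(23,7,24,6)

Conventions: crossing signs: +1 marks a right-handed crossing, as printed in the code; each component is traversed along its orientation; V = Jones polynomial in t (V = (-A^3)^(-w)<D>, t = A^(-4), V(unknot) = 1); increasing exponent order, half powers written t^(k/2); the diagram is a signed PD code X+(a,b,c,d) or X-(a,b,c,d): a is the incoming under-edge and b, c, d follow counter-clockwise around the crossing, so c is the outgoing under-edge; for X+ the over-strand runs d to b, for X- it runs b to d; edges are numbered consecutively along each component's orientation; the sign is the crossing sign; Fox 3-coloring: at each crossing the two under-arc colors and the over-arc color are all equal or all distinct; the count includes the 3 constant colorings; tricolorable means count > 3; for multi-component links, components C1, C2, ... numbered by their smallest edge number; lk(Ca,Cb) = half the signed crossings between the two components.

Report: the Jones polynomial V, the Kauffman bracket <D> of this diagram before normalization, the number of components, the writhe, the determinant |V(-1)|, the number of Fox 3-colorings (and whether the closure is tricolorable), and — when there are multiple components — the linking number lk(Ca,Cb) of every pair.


V(t) = 2t - 2t^2 + 3t^3 - 3t^4 + 2t^5 - 2t^6 + t^7
bracket: A^-16 - 2A^-12 + 2A^-8 - 3A^-4 + 3 - 2A^4 + 2A^8, w = +4
1 component, writhe +4, over 12 crossings
det 15, colorings 9 of 3^12 — tricolorable
observation: w = +4 shifts under R1 moves; the (-A^3)^(-4) factor cancels that in V


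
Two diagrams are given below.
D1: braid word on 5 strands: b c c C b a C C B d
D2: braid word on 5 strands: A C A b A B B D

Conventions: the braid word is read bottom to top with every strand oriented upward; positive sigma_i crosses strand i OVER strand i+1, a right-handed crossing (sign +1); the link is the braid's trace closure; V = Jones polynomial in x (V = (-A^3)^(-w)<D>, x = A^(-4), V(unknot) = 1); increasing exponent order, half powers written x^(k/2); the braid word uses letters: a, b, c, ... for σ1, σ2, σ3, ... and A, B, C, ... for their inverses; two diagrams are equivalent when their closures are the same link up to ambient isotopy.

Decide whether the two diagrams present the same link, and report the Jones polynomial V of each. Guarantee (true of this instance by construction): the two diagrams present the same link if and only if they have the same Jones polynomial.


same link: no
V(D1) = 1  [10 crossings, <D> = A^6, w = +2]
V(D2) = -x^-6 + x^-5 - x^-4 + 2x^-3 - x^-2 + x^-1  (w -6, c 8, <D> = A^-14 - A^-10 + 2A^-6 - A^-2 + A^2 - A^6)
note: 2 classes among 2 diagrams; unequal V(x) rules out equality


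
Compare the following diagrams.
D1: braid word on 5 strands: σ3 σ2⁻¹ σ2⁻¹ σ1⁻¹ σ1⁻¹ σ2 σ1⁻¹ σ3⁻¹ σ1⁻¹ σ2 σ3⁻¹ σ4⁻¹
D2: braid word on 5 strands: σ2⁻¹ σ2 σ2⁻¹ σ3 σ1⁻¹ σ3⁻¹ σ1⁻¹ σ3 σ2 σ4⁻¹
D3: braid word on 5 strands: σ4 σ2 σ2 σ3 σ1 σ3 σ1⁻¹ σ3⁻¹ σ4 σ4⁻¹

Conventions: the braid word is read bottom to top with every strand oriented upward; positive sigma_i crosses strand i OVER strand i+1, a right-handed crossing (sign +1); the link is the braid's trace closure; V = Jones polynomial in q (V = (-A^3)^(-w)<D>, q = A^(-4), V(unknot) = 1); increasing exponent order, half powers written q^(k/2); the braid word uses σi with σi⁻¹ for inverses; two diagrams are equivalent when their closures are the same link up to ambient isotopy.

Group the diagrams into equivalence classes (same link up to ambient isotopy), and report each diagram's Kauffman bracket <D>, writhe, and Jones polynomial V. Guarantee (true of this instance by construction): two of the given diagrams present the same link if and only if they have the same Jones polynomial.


grouping into links: {D1} | {D2} | {D3}
V(D1) = q^-5 + 2q^-3 + q^-1  (w -6, c 12, <D> = A^-14 + 2A^-6 + A^2)
V(D2) = q^-3 + q^-2 + q^-1 + 1  [10 crossings, <D> = A^-6 + A^-2 + A^2 + A^6, w = -2]
D3 (bracket 1 + A^4 + A^8 + A^12; 10 crossings at w = +4): V = 1 + q + q^2 + q^3
why: 3 classes among 3 diagrams; unequal V(q) rules out equality


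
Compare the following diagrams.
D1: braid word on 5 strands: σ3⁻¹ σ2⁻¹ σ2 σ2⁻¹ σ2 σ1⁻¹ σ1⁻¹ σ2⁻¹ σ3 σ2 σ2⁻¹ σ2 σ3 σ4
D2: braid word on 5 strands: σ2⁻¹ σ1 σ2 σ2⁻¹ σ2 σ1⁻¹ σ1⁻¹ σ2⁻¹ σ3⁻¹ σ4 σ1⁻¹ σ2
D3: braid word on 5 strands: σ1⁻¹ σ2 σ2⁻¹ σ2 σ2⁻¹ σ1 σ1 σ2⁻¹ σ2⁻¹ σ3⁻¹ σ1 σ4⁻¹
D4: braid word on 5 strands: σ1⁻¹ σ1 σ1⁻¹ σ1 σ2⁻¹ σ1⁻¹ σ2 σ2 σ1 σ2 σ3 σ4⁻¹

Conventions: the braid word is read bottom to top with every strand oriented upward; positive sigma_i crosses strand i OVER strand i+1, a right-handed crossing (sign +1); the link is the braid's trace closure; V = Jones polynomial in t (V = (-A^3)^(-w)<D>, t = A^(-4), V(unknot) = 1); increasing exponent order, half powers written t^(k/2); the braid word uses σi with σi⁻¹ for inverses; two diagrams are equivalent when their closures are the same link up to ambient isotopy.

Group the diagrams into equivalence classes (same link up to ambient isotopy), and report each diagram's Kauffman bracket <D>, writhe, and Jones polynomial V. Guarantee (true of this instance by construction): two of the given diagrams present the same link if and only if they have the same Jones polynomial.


grouping into links: {D1, D2} | {D3} | {D4}
V(D1) = t^-3 + t^-2 + t^-1 + 1  (w 0, c 14, <D> = 1 + A^4 + A^8 + A^12)
V(D2) = t^-3 + t^-2 + t^-1 + 1  [12 crossings, <D> = A^-6 + A^-2 + A^2 + A^6, w = -2]
D3 (bracket A^-14 + 2A^-6 + A^2; 12 crossings at w = -2): V = t^-2 + 2 + t^2
D4 (bracket A^-6 + A^-2 + A^2 + A^6; 12 crossings at w = +2): V = 1 + t + t^2 + t^3
key observation: comparing 4 Jones polynomials yields 3 groups


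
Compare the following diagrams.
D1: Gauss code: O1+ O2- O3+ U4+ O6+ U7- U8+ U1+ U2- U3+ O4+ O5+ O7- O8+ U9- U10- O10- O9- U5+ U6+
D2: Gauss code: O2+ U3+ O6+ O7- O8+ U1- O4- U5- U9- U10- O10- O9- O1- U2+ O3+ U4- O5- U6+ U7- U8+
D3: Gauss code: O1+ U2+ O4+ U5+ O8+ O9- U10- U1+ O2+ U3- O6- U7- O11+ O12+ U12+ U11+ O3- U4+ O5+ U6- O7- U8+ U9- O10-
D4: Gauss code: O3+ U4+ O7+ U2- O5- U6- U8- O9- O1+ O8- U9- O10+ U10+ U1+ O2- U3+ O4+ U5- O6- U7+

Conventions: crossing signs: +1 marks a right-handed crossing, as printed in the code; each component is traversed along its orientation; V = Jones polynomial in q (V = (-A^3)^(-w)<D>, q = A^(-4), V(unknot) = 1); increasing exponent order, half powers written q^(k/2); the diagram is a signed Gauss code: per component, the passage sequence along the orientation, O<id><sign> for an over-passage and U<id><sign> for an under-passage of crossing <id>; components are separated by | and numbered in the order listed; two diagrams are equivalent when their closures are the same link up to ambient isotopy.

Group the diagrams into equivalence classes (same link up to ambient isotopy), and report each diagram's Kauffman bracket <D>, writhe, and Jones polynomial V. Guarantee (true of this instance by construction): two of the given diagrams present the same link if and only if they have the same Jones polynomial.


classes: {D1} | {D2, D3, D4}
V(D1) = q + q^3 - q^4  [10 crossings, <D> = -A^-10 + A^-6 + A^2, w = +2]
D2 (bracket -A^-18 + 2A^-14 - 2A^-10 + 3A^-6 - 2A^-2 + 2A^2 - A^6; 10 crossings at w = -2): V = -q^-3 + 2q^-2 - 2q^-1 + 3 - 2q + 2q^2 - q^3
V(D3) = -q^-3 + 2q^-2 - 2q^-1 + 3 - 2q + 2q^2 - q^3  [12 crossings, <D> = -A^-6 + 2A^-2 - 2A^2 + 3A^6 - 2A^10 + 2A^14 - A^18, w = +2]
V(D4) = -q^-3 + 2q^-2 - 2q^-1 + 3 - 2q + 2q^2 - q^3  [10 crossings, <D> = -A^-12 + 2A^-8 - 2A^-4 + 3 - 2A^4 + 2A^8 - A^12, w = 0]
note: 2 classes among 4 diagrams; unequal V(q) rules out equality


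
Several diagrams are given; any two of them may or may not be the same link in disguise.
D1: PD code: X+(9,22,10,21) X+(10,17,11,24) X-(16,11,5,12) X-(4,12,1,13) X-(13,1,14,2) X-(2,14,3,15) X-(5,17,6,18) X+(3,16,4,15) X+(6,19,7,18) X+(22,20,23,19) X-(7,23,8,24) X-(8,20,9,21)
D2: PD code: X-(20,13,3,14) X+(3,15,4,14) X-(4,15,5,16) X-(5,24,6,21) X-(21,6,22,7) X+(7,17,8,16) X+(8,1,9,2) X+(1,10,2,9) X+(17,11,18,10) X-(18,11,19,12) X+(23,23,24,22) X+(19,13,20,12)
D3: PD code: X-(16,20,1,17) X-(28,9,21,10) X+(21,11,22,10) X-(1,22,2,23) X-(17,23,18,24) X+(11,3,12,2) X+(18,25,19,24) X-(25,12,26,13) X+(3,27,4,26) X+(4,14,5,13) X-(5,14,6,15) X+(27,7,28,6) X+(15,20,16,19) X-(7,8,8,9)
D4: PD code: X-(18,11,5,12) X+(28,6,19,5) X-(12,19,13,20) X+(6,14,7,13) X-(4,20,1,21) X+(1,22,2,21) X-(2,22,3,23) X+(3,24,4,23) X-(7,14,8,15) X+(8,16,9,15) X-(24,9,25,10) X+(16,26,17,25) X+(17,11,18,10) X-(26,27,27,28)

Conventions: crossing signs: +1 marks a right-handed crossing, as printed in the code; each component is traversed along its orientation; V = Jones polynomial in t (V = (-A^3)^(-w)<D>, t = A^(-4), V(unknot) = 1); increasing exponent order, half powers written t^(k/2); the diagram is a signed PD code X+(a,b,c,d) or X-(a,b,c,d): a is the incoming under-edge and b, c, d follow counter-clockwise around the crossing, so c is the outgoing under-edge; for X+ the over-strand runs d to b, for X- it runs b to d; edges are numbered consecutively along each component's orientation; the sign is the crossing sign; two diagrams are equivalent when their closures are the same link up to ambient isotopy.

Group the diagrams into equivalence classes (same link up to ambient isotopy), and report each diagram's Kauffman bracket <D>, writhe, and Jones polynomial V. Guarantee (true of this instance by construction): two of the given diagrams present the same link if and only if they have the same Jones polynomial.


equivalence classes: {D1} | {D2} | {D3, D4}
D1 (bracket A^-6 + A^-2 + A^2 + A^6; 12 crossings at w = -2): V = t^-3 + t^-2 + t^-1 + 1
V(D2) = t^-2 + 2 + t^2  (w +2, c 12, <D> = A^-2 + 2A^6 + A^14)
V(D3) = t^-2 + 1 + t + t^2 + t^3 - t^4  [14 crossings, <D> = -A^-16 + A^-12 + A^-8 + A^-4 + 1 + A^8, w = 0]
V(D4) = t^-2 + 1 + t + t^2 + t^3 - t^4  [14 crossings, <D> = -A^-16 + A^-12 + A^-8 + A^-4 + 1 + A^8, w = 0]
key observation: comparing 4 Jones polynomials yields 3 groups


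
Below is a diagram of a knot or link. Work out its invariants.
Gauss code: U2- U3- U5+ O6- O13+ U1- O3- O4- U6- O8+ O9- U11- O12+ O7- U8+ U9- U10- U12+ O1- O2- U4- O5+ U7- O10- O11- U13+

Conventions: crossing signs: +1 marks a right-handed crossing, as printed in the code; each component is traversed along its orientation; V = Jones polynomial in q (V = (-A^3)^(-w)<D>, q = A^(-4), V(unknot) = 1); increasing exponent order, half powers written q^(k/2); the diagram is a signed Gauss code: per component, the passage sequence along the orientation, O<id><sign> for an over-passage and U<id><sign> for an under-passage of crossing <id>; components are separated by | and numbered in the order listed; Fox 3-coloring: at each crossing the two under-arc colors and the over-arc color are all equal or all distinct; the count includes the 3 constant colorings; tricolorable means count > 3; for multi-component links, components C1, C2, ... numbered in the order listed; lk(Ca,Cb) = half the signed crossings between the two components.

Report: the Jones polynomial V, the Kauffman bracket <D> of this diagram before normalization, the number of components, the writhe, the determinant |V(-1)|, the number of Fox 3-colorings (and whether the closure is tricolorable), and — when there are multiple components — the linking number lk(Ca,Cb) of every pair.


V = -q^-8 + q^-7 - q^-6 + 2q^-5 - 2q^-4 + 2q^-3 - q^-2 + q^-1
<D> = -A^-11 + A^-7 - 2A^-3 + 2A - 2A^5 + A^9 - A^13 + A^17 (w = -5)
1 component over 13 crossings, w = -5
3 Fox colorings among 3^13, |V(-1)| = 11: not tricolorable
why: |V(-1)| = 11: so not tricolorable, since 3 does not divide 11


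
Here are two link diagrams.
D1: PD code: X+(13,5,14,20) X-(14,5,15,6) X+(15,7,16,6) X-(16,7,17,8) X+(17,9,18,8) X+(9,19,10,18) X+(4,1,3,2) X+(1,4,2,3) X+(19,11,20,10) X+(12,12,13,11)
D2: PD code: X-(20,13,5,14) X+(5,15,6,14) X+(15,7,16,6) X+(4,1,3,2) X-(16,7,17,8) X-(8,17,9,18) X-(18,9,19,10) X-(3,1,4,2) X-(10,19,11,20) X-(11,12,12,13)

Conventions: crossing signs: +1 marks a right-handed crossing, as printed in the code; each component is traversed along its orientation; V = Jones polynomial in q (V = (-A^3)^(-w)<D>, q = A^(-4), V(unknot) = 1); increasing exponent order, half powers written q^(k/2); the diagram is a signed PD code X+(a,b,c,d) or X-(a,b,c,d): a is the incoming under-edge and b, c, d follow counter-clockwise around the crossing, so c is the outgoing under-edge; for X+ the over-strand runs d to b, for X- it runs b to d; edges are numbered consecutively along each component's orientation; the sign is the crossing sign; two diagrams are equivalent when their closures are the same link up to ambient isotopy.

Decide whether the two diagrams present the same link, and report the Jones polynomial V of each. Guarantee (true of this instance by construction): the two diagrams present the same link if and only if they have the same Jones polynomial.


equivalent: no
V(D1) = q + q^2 + 2q^3 + q^4 - q^7  (w +6, c 10, <D> = -A^-10 + A^2 + 2A^6 + A^10 + A^14)
D2 (bracket A^-12 + 2A^-8 + 2A^-4 + 1 - A^4 - A^8; 10 crossings at w = -4): V = -q^-5 - q^-4 + q^-3 + 2q^-2 + 2q^-1 + 1
why: 2 values of V(q) split the 2 diagrams


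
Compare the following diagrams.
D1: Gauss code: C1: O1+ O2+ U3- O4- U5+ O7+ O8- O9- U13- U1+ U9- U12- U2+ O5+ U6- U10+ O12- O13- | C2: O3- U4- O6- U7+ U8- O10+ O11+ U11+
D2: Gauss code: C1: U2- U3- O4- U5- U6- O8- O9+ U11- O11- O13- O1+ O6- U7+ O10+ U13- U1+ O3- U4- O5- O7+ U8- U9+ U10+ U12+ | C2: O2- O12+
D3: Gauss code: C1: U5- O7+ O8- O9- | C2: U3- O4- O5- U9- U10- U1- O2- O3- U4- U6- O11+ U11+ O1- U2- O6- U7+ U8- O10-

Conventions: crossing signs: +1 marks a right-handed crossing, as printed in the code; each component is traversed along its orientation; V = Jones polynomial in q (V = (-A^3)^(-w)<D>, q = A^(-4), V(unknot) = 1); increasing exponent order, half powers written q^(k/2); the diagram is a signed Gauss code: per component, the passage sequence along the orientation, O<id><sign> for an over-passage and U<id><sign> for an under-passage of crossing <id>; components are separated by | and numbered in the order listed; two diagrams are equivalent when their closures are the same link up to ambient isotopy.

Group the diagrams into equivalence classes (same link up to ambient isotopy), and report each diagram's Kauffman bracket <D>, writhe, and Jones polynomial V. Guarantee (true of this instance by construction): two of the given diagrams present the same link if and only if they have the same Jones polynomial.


classes: {D1} | {D2} | {D3}
V(D1) = -q^(-5/2) - q^(-1/2)  [13 crossings, <D> = A^-1 + A^7, w = -1]
V(D2) = -q^(-1/2) - q^(1/2)  (w -3, c 13, <D> = A^-11 + A^-7)
D3 (bracket A^-11 + 2A^-3 - A + 2A^5 - 2A^9 + A^13 - A^17; 11 crossings at w = -7): V = q^(-19/2) - q^(-17/2) + 2q^(-15/2) - 2q^(-13/2) + q^(-11/2) - 2q^(-9/2) - q^(-5/2)
note: 3 values of V(q) split the 3 diagrams


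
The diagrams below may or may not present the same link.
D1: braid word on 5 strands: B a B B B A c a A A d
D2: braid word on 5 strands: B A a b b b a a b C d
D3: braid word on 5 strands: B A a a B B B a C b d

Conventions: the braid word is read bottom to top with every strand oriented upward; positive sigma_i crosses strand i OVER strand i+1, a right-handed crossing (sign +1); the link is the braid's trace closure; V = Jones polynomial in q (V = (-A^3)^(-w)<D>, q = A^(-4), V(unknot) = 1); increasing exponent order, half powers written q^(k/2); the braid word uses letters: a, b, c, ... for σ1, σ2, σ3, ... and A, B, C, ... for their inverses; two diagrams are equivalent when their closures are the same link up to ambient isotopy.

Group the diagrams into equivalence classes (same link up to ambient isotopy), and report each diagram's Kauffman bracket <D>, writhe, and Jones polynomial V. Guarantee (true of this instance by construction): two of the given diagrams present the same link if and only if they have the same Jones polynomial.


classes: {D1} | {D2} | {D3}
V(D1) = -q^(-15/2) + q^(-13/2) - 2q^(-11/2) + 2q^(-9/2) - 2q^(-7/2) + q^(-5/2) - q^(-3/2)  [11 crossings, <D> = A^-3 - A + 2A^5 - 2A^9 + 2A^13 - A^17 + A^21, w = -3]
V(D2) = -q^(3/2) - 2q^(7/2) + q^(9/2) - q^(11/2) + q^(13/2)  (w +5, c 11, <D> = -A^-11 + A^-7 - A^-3 + 2A + A^9)
V(D3) = q^(-7/2) - q^(-5/2) + q^(-3/2) - 2q^(-1/2) - q^(3/2)  [11 crossings, <D> = A^-9 + 2A^-1 - A^3 + A^7 - A^11, w = -1]
note: 3 classes among 3 diagrams; unequal V(q) rules out equality
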